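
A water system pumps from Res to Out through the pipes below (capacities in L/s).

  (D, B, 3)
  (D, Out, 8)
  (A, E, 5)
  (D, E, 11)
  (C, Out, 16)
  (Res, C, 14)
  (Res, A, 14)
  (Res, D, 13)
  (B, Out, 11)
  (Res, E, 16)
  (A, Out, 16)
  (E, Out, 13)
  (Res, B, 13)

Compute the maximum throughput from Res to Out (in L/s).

60

Augment Res→A→Out: bottleneck 14, flow now 14.
Augment Res→B→Out: bottleneck 11, flow now 25.
Augment Res→C→Out: bottleneck 14, flow now 39.
Augment Res→D→Out: bottleneck 8, flow now 47.
Augment Res→E→Out: bottleneck 13, flow now 60.
No augmenting path remains; maximum flow = 60.
In the residual graph, reachable from Res: {Res, B, D, E}.
Min-cut edges: Res→A (14), Res→C (14), B→Out (11), D→Out (8), E→Out (13); capacity 14 + 14 + 11 + 8 + 13 = 60.
This cut is saturated, so no flow can exceed 60.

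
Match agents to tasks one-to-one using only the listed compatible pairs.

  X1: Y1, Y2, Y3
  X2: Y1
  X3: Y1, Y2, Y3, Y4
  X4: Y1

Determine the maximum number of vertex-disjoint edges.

Unit-capacity flow: source→left, listed edges, right→sink; max matching = max flow.
Augmenting path X1→Y1 (+1); matched 1.
Augmenting path X3→Y2 (+1); matched 2.
Augmenting path X2→Y1→X1→Y3 (+1); matched 3.
No augmenting path remains; maximum matching = 3.
König certificate: {X1, X3, Y1} is a vertex cover of size 3 (every listed pair touches it), so no matching can be larger.

3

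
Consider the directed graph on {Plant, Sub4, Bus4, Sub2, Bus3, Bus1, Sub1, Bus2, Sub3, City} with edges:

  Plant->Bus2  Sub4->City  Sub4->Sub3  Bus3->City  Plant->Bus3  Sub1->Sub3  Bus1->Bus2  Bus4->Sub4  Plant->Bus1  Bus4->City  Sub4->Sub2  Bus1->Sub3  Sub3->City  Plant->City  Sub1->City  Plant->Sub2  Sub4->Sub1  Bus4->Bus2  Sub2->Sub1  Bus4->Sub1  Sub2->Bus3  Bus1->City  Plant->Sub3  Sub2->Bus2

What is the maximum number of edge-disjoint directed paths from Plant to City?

5

Assign every edge capacity 1; by Menger, the answer equals the max flow.
Path Plant→City (+1); total 1.
Path Plant→Bus3→City (+1); total 2.
Path Plant→Bus1→City (+1); total 3.
Path Plant→Sub3→City (+1); total 4.
Path Plant→Sub2→Sub1→City (+1); total 5.
No residual Plant→City path; max flow = 5.
Certifying cut of size 5: {Plant→Bus1, Plant→Bus3, Plant→City, Plant→Sub2, Plant→Sub3}.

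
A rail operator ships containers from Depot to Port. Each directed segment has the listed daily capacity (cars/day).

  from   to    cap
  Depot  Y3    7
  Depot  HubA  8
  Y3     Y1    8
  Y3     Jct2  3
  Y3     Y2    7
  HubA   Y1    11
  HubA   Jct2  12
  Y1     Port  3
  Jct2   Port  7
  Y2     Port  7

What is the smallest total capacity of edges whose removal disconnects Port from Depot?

15

Augment Depot→Y3→Y1→Port: bottleneck 3, flow now 3.
Augment Depot→Y3→Jct2→Port: bottleneck 3, flow now 6.
Augment Depot→Y3→Y2→Port: bottleneck 1, flow now 7.
Augment Depot→HubA→Jct2→Port: bottleneck 4, flow now 11.
Augment Depot→HubA→Y1→Y3→Y2→Port: bottleneck 3, flow now 14. (uses reverse residual edge)
Augment Depot→HubA→Jct2→Y3→Y2→Port: bottleneck 1, flow now 15. (uses reverse residual edge)
No augmenting path remains; maximum flow = 15.
By max-flow min-cut, the minimum cut capacity equals the max flow.
In the residual graph, reachable from Depot: {Depot}.
Min-cut edges: Depot→Y3 (7), Depot→HubA (8); capacity 7 + 8 = 15.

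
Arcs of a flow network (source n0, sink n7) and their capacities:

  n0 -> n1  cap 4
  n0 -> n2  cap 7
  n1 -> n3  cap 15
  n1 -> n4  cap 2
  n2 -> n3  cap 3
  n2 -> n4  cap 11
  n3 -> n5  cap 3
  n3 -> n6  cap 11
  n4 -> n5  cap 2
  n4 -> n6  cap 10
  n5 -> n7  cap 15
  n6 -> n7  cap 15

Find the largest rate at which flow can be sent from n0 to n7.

Augment n0→n1→n3→n5→n7: bottleneck 3, flow now 3.
Augment n0→n1→n3→n6→n7: bottleneck 1, flow now 4.
Augment n0→n2→n3→n6→n7: bottleneck 3, flow now 7.
Augment n0→n2→n4→n5→n7: bottleneck 2, flow now 9.
Augment n0→n2→n4→n6→n7: bottleneck 2, flow now 11.
No augmenting path remains; maximum flow = 11.
In the residual graph, reachable from n0: {n0}.
Min-cut edges: n0→n1 (4), n0→n2 (7); capacity 4 + 7 = 11.
This cut is saturated, so no flow can exceed 11.

11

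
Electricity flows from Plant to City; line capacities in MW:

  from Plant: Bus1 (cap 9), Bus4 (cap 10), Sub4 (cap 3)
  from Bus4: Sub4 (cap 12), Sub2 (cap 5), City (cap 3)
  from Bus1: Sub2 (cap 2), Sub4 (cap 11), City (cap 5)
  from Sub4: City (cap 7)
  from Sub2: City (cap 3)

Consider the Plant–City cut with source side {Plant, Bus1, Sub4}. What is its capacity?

24

Edges leaving {Plant, Bus1, Sub4}: Plant→Bus4 (10), Bus1→Sub2 (2), Bus1→City (5), Sub4→City (7).
Cut capacity = 10 + 2 + 5 + 7 = 24.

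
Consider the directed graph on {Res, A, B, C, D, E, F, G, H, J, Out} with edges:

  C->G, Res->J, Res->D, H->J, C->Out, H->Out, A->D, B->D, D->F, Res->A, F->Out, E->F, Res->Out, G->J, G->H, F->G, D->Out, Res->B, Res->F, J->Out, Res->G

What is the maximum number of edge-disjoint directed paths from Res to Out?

5

Assign every edge capacity 1; by Menger, the answer equals the max flow.
Path Res→Out (+1); total 1.
Path Res→D→Out (+1); total 2.
Path Res→F→Out (+1); total 3.
Path Res→J→Out (+1); total 4.
Path Res→G→H→Out (+1); total 5.
No residual Res→Out path; max flow = 5.
Certifying cut of size 5: {D→Out, F→Out, G→H, J→Out, Res→Out}.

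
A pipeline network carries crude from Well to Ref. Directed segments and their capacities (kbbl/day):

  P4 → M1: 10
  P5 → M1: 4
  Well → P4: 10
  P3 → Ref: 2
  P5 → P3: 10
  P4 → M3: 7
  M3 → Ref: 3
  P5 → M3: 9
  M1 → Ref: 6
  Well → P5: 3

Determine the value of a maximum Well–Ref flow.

Augment Well→P5→M1→Ref: bottleneck 3, flow now 3.
Augment Well→P4→M1→Ref: bottleneck 3, flow now 6.
Augment Well→P4→M3→Ref: bottleneck 3, flow now 9.
Augment Well→P4→M1→P5→P3→Ref: bottleneck 2, flow now 11. (uses reverse residual edge)
No augmenting path remains; maximum flow = 11.
In the residual graph, reachable from Well: {Well, P5, P4, M1, M3, P3}.
Min-cut edges: M1→Ref (6), M3→Ref (3), P3→Ref (2); capacity 6 + 3 + 2 = 11.
This cut is saturated, so no flow can exceed 11.

11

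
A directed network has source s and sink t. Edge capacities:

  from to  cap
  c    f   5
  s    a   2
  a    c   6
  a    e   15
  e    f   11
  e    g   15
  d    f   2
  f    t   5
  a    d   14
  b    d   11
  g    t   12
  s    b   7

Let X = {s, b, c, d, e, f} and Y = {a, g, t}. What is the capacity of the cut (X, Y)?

22

Edges leaving {s, b, c, d, e, f}: s→a (2), e→g (15), f→t (5).
Cut capacity = 2 + 15 + 5 = 22.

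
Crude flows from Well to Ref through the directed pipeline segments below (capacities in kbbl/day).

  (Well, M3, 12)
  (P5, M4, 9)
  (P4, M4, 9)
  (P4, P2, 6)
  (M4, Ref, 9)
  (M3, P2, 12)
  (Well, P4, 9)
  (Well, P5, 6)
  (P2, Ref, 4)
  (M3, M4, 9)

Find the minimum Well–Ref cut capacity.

Augment Well→P5→M4→Ref: bottleneck 6, flow now 6.
Augment Well→P4→M4→Ref: bottleneck 3, flow now 9.
Augment Well→P4→P2→Ref: bottleneck 4, flow now 13.
No augmenting path remains; maximum flow = 13.
By max-flow min-cut, the minimum cut capacity equals the max flow.
In the residual graph, reachable from Well: {Well, P5, P4, M3, M4, P2}.
Min-cut edges: M4→Ref (9), P2→Ref (4); capacity 9 + 4 = 13.

13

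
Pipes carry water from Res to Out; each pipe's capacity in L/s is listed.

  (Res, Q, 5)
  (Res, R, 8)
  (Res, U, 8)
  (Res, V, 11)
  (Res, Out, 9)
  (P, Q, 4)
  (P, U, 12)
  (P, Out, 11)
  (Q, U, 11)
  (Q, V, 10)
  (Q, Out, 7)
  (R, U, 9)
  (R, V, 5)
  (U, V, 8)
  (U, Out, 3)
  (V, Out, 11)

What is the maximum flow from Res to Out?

Augment Res→Out: bottleneck 9, flow now 9.
Augment Res→Q→Out: bottleneck 5, flow now 14.
Augment Res→U→Out: bottleneck 3, flow now 17.
Augment Res→V→Out: bottleneck 11, flow now 28.
No augmenting path remains; maximum flow = 28.
In the residual graph, reachable from Res: {Res, R, U, V}.
Min-cut edges: Res→Q (5), Res→Out (9), U→Out (3), V→Out (11); capacity 5 + 9 + 3 + 11 = 28.
This cut is saturated, so no flow can exceed 28.

28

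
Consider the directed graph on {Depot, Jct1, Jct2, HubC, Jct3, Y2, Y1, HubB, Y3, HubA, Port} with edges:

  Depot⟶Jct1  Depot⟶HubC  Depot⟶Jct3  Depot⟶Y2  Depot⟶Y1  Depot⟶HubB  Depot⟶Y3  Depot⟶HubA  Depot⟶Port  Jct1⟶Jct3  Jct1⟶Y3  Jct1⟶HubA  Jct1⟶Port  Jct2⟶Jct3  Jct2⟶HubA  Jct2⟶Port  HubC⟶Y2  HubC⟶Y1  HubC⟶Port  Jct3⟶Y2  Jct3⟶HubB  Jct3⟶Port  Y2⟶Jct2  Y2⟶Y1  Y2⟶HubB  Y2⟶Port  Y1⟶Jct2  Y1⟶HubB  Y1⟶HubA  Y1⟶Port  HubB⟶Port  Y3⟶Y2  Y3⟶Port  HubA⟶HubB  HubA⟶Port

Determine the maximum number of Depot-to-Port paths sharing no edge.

Assign every edge capacity 1; by Menger, the answer equals the max flow.
Path Depot→Port (+1); total 1.
Path Depot→Jct1→Port (+1); total 2.
Path Depot→HubC→Port (+1); total 3.
Path Depot→Jct3→Port (+1); total 4.
Path Depot→Y2→Port (+1); total 5.
Path Depot→Y1→Port (+1); total 6.
Path Depot→HubB→Port (+1); total 7.
Path Depot→Y3→Port (+1); total 8.
Path Depot→HubA→Port (+1); total 9.
No residual Depot→Port path; max flow = 9.
Certifying cut of size 9: {Depot→HubA, Depot→HubB, Depot→HubC, Depot→Jct1, Depot→Jct3, Depot→Port, Depot→Y1, Depot→Y2, Depot→Y3}.

9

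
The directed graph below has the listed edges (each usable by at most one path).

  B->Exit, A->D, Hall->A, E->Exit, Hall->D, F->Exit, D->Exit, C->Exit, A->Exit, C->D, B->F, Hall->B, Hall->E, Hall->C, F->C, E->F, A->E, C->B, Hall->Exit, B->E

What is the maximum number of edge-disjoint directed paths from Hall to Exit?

6

Assign every edge capacity 1; by Menger, the answer equals the max flow.
Path Hall→Exit (+1); total 1.
Path Hall→A→Exit (+1); total 2.
Path Hall→B→Exit (+1); total 3.
Path Hall→C→Exit (+1); total 4.
Path Hall→D→Exit (+1); total 5.
Path Hall→E→Exit (+1); total 6.
No residual Hall→Exit path; max flow = 6.
Certifying cut of size 6: {Hall→A, Hall→B, Hall→C, Hall→D, Hall→E, Hall→Exit}.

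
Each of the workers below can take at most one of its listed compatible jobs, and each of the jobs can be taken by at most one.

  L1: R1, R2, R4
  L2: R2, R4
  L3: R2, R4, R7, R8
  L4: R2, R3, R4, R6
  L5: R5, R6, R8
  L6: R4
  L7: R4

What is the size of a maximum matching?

6

Unit-capacity flow: source→left, listed edges, right→sink; max matching = max flow.
Augmenting path L1→R1 (+1); matched 1.
Augmenting path L2→R2 (+1); matched 2.
Augmenting path L3→R4 (+1); matched 3.
Augmenting path L4→R3 (+1); matched 4.
Augmenting path L5→R5 (+1); matched 5.
Augmenting path L6→R4→L3→R7 (+1); matched 6.
No augmenting path remains; maximum matching = 6.
König certificate: {L1, L2, L3, L4, L5, R4} is a vertex cover of size 6 (every listed pair touches it), so no matching can be larger.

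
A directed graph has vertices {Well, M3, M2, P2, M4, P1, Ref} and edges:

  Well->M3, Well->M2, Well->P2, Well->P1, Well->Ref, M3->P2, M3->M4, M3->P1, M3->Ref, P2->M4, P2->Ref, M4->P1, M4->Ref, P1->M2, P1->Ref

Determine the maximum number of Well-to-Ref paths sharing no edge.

Assign every edge capacity 1; by Menger, the answer equals the max flow.
Path Well→Ref (+1); total 1.
Path Well→M3→Ref (+1); total 2.
Path Well→P2→Ref (+1); total 3.
Path Well→P1→Ref (+1); total 4.
No residual Well→Ref path; max flow = 4.
Certifying cut of size 4: {Well→M3, Well→P1, Well→P2, Well→Ref}.

4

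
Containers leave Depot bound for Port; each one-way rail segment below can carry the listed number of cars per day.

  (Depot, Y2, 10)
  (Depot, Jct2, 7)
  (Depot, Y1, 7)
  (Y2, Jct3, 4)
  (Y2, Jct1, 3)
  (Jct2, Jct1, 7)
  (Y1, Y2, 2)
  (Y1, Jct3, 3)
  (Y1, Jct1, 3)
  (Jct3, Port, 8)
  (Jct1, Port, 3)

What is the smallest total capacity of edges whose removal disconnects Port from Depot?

Augment Depot→Y2→Jct3→Port: bottleneck 4, flow now 4.
Augment Depot→Y2→Jct1→Port: bottleneck 3, flow now 7.
Augment Depot→Y1→Jct3→Port: bottleneck 3, flow now 10.
No augmenting path remains; maximum flow = 10.
By max-flow min-cut, the minimum cut capacity equals the max flow.
In the residual graph, reachable from Depot: {Depot, Y2, Jct2, Y1, Jct1}.
Min-cut edges: Y2→Jct3 (4), Y1→Jct3 (3), Jct1→Port (3); capacity 4 + 3 + 3 = 10.

10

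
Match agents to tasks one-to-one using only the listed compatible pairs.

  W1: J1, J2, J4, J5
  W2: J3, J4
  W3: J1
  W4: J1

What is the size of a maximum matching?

Unit-capacity flow: source→left, listed edges, right→sink; max matching = max flow.
Augmenting path W1→J1 (+1); matched 1.
Augmenting path W2→J3 (+1); matched 2.
Augmenting path W3→J1→W1→J2 (+1); matched 3.
No augmenting path remains; maximum matching = 3.
König certificate: {W1, W2, J1} is a vertex cover of size 3 (every listed pair touches it), so no matching can be larger.

3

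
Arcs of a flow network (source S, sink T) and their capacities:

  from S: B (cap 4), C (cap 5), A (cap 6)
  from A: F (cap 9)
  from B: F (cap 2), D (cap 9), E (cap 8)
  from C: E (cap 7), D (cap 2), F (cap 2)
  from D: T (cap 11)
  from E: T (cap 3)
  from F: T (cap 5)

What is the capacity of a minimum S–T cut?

Augment S→A→F→T: bottleneck 5, flow now 5.
Augment S→B→D→T: bottleneck 4, flow now 9.
Augment S→C→D→T: bottleneck 2, flow now 11.
Augment S→C→E→T: bottleneck 3, flow now 14.
No augmenting path remains; maximum flow = 14.
By max-flow min-cut, the minimum cut capacity equals the max flow.
In the residual graph, reachable from S: {S, A, F}.
Min-cut edges: S→B (4), S→C (5), F→T (5); capacity 4 + 5 + 5 = 14.

14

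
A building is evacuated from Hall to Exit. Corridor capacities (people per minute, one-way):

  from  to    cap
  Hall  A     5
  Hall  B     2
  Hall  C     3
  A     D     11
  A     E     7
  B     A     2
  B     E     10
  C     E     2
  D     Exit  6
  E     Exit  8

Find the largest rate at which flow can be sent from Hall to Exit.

9

Augment Hall→A→D→Exit: bottleneck 5, flow now 5.
Augment Hall→B→E→Exit: bottleneck 2, flow now 7.
Augment Hall→C→E→Exit: bottleneck 2, flow now 9.
No augmenting path remains; maximum flow = 9.
In the residual graph, reachable from Hall: {Hall, C}.
Min-cut edges: Hall→A (5), Hall→B (2), C→E (2); capacity 5 + 2 + 2 = 9.
This cut is saturated, so no flow can exceed 9.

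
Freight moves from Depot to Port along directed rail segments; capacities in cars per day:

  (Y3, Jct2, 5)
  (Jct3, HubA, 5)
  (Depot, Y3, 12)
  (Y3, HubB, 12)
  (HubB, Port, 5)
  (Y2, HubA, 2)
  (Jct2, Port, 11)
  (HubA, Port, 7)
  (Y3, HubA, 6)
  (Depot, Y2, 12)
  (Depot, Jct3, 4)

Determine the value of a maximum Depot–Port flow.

17

Augment Depot→Y2→HubA→Port: bottleneck 2, flow now 2.
Augment Depot→Jct3→HubA→Port: bottleneck 4, flow now 6.
Augment Depot→Y3→HubB→Port: bottleneck 5, flow now 11.
Augment Depot→Y3→HubA→Port: bottleneck 1, flow now 12.
Augment Depot→Y3→Jct2→Port: bottleneck 5, flow now 17.
No augmenting path remains; maximum flow = 17.
In the residual graph, reachable from Depot: {Depot, Y2, Jct3, Y3, HubB, HubA}.
Min-cut edges: Y3→Jct2 (5), HubB→Port (5), HubA→Port (7); capacity 5 + 5 + 7 = 17.
This cut is saturated, so no flow can exceed 17.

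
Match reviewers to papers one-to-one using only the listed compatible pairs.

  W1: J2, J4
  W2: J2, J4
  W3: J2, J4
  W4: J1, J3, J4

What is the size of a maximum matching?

Unit-capacity flow: source→left, listed edges, right→sink; max matching = max flow.
Augmenting path W1→J2 (+1); matched 1.
Augmenting path W2→J4 (+1); matched 2.
Augmenting path W4→J1 (+1); matched 3.
No augmenting path remains; maximum matching = 3.
König certificate: {W4, J2, J4} is a vertex cover of size 3 (every listed pair touches it), so no matching can be larger.

3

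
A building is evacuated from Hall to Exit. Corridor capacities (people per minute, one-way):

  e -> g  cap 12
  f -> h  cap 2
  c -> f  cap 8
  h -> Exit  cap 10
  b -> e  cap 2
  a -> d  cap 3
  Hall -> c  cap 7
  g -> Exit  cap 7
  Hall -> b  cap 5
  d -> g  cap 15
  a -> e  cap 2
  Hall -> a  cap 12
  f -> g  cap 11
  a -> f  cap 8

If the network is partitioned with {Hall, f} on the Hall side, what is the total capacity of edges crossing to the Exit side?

Edges leaving {Hall, f}: Hall→a (12), Hall→b (5), Hall→c (7), f→g (11), f→h (2).
Cut capacity = 12 + 5 + 7 + 11 + 2 = 37.

37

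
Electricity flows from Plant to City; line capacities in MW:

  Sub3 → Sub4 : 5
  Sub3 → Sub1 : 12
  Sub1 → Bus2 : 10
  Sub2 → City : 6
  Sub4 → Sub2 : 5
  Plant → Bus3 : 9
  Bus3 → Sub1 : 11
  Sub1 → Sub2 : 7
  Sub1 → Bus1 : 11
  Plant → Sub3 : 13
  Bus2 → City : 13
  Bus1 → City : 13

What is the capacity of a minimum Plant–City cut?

22

Augment Plant→Bus3→Sub1→Bus2→City: bottleneck 9, flow now 9.
Augment Plant→Sub3→Sub4→Sub2→City: bottleneck 5, flow now 14.
Augment Plant→Sub3→Sub1→Bus2→City: bottleneck 1, flow now 15.
Augment Plant→Sub3→Sub1→Sub2→City: bottleneck 1, flow now 16.
Augment Plant→Sub3→Sub1→Bus1→City: bottleneck 6, flow now 22.
No augmenting path remains; maximum flow = 22.
By max-flow min-cut, the minimum cut capacity equals the max flow.
In the residual graph, reachable from Plant: {Plant}.
Min-cut edges: Plant→Bus3 (9), Plant→Sub3 (13); capacity 9 + 13 = 22.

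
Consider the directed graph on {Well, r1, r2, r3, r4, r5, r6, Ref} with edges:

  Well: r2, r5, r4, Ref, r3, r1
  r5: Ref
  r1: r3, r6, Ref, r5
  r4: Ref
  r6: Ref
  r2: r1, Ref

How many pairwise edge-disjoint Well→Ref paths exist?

5

Assign every edge capacity 1; by Menger, the answer equals the max flow.
Path Well→Ref (+1); total 1.
Path Well→r1→Ref (+1); total 2.
Path Well→r2→Ref (+1); total 3.
Path Well→r4→Ref (+1); total 4.
Path Well→r5→Ref (+1); total 5.
No residual Well→Ref path; max flow = 5.
Certifying cut of size 5: {Well→Ref, Well→r1, Well→r2, Well→r4, Well→r5}.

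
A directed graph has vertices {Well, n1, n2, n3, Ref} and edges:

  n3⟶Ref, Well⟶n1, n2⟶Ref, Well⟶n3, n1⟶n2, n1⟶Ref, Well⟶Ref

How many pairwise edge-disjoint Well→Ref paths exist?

Assign every edge capacity 1; by Menger, the answer equals the max flow.
Path Well→Ref (+1); total 1.
Path Well→n1→Ref (+1); total 2.
Path Well→n3→Ref (+1); total 3.
No residual Well→Ref path; max flow = 3.
Certifying cut of size 3: {Well→Ref, Well→n1, Well→n3}.

3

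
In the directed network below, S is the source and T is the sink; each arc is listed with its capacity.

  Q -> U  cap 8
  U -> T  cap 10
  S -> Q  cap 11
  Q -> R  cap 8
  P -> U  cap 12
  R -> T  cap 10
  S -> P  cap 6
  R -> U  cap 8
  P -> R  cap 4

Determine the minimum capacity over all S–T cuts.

Augment S→P→R→T: bottleneck 4, flow now 4.
Augment S→P→U→T: bottleneck 2, flow now 6.
Augment S→Q→R→T: bottleneck 6, flow now 12.
Augment S→Q→U→T: bottleneck 5, flow now 17.
No augmenting path remains; maximum flow = 17.
By max-flow min-cut, the minimum cut capacity equals the max flow.
In the residual graph, reachable from S: {S}.
Min-cut edges: S→P (6), S→Q (11); capacity 6 + 11 = 17.

17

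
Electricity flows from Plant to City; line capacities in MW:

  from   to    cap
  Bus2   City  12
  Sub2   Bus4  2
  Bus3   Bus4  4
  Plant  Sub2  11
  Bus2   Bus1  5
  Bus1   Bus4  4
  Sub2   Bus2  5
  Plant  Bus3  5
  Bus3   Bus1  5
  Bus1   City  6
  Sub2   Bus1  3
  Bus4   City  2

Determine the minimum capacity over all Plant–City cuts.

Augment Plant→Bus3→Bus4→City: bottleneck 2, flow now 2.
Augment Plant→Bus3→Bus1→City: bottleneck 3, flow now 5.
Augment Plant→Sub2→Bus2→City: bottleneck 5, flow now 10.
Augment Plant→Sub2→Bus1→City: bottleneck 3, flow now 13.
No augmenting path remains; maximum flow = 13.
By max-flow min-cut, the minimum cut capacity equals the max flow.
In the residual graph, reachable from Plant: {Plant, Bus3, Sub2, Bus4, Bus1}.
Min-cut edges: Sub2→Bus2 (5), Bus4→City (2), Bus1→City (6); capacity 5 + 2 + 6 = 13.

13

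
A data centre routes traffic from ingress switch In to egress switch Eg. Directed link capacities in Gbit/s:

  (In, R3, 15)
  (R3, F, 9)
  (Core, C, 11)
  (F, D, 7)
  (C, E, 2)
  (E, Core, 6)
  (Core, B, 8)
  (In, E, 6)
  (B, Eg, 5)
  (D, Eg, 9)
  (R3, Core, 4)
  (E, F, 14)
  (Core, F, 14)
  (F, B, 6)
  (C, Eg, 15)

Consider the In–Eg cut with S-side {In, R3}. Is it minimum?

Given cut capacity: 6 + 9 + 4 = 19.
Augment In→E→F→D→Eg: bottleneck 6, flow now 6.
Augment In→R3→F→D→Eg: bottleneck 1, flow now 7.
Augment In→R3→F→B→Eg: bottleneck 5, flow now 12.
Augment In→R3→Core→C→Eg: bottleneck 4, flow now 16.
Augment In→R3→F→E→Core→C→Eg: bottleneck 3, flow now 19. (uses reverse residual edge)
No augmenting path remains; maximum flow = 19.
Cut capacity 19 equals the max flow, so it is a minimum cut.

Yes — it is a minimum cut (capacity 19).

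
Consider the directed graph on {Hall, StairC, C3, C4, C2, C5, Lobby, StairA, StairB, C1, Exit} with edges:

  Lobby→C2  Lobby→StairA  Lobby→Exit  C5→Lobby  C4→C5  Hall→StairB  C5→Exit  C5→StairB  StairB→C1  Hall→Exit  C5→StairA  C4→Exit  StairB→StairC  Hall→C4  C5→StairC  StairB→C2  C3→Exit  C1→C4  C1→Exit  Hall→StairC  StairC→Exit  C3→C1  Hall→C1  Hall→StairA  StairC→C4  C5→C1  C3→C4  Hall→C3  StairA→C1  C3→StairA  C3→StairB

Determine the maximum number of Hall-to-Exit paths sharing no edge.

Assign every edge capacity 1; by Menger, the answer equals the max flow.
Path Hall→Exit (+1); total 1.
Path Hall→StairC→Exit (+1); total 2.
Path Hall→C3→Exit (+1); total 3.
Path Hall→C4→Exit (+1); total 4.
Path Hall→C1→Exit (+1); total 5.
Path Hall→StairA→C1→C4→C5→Exit (+1); total 6.
No residual Hall→Exit path; max flow = 6.
Certifying cut of size 6: {C1→Exit, C4→C5, C4→Exit, Hall→C3, Hall→Exit, StairC→Exit}.

6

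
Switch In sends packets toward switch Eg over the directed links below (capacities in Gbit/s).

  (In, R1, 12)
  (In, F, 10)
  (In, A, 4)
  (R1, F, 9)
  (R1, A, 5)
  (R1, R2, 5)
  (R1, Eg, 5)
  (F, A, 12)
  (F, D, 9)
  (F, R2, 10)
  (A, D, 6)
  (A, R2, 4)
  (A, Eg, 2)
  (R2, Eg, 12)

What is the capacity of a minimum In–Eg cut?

19

Augment In→R1→Eg: bottleneck 5, flow now 5.
Augment In→A→Eg: bottleneck 2, flow now 7.
Augment In→R1→R2→Eg: bottleneck 5, flow now 12.
Augment In→F→R2→Eg: bottleneck 7, flow now 19.
No augmenting path remains; maximum flow = 19.
By max-flow min-cut, the minimum cut capacity equals the max flow.
In the residual graph, reachable from In: {In, R1, F, A, D, R2}.
Min-cut edges: R1→Eg (5), A→Eg (2), R2→Eg (12); capacity 5 + 2 + 12 = 19.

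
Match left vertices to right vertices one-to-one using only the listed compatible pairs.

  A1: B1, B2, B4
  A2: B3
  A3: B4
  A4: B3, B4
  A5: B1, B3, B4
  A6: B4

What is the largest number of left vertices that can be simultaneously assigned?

Unit-capacity flow: source→left, listed edges, right→sink; max matching = max flow.
Augmenting path A1→B1 (+1); matched 1.
Augmenting path A2→B3 (+1); matched 2.
Augmenting path A3→B4 (+1); matched 3.
Augmenting path A5→B1→A1→B2 (+1); matched 4.
No augmenting path remains; maximum matching = 4.
König certificate: {A1, A5, B3, B4} is a vertex cover of size 4 (every listed pair touches it), so no matching can be larger.

4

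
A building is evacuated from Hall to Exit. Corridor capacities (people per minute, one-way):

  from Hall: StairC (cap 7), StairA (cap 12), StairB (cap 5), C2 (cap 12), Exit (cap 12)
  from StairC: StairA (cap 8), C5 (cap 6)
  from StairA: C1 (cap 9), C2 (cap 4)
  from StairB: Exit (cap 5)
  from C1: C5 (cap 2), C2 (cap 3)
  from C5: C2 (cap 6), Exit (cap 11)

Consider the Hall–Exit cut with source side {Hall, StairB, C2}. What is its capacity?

36

Edges leaving {Hall, StairB, C2}: Hall→StairC (7), Hall→StairA (12), Hall→Exit (12), StairB→Exit (5).
Cut capacity = 7 + 12 + 12 + 5 = 36.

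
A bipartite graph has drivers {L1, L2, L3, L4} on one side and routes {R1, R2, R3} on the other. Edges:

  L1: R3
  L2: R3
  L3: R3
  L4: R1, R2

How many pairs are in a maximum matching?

2

Unit-capacity flow: source→left, listed edges, right→sink; max matching = max flow.
Augmenting path L1→R3 (+1); matched 1.
Augmenting path L4→R1 (+1); matched 2.
No augmenting path remains; maximum matching = 2.
König certificate: {L4, R3} is a vertex cover of size 2 (every listed pair touches it), so no matching can be larger.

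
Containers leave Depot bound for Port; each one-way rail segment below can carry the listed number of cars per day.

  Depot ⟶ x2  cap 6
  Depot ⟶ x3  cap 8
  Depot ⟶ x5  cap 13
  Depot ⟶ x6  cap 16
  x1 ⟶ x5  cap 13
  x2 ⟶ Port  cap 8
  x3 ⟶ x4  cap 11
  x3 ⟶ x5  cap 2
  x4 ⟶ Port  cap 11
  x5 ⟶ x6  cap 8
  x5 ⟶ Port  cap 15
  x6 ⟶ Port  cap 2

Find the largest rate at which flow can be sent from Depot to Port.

Augment Depot→x2→Port: bottleneck 6, flow now 6.
Augment Depot→x5→Port: bottleneck 13, flow now 19.
Augment Depot→x6→Port: bottleneck 2, flow now 21.
Augment Depot→x3→x4→Port: bottleneck 8, flow now 29.
No augmenting path remains; maximum flow = 29.
In the residual graph, reachable from Depot: {Depot, x6}.
Min-cut edges: Depot→x2 (6), Depot→x3 (8), Depot→x5 (13), x6→Port (2); capacity 6 + 8 + 13 + 2 = 29.
This cut is saturated, so no flow can exceed 29.

29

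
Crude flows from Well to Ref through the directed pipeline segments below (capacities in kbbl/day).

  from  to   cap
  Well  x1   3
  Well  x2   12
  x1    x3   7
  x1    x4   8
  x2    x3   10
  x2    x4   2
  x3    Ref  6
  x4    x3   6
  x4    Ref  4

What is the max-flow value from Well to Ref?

Augment Well→x1→x3→Ref: bottleneck 3, flow now 3.
Augment Well→x2→x3→Ref: bottleneck 3, flow now 6.
Augment Well→x2→x4→Ref: bottleneck 2, flow now 8.
Augment Well→x2→x3→x1→x4→Ref: bottleneck 2, flow now 10. (uses reverse residual edge)
No augmenting path remains; maximum flow = 10.
In the residual graph, reachable from Well: {Well, x1, x2, x3, x4}.
Min-cut edges: x3→Ref (6), x4→Ref (4); capacity 6 + 4 = 10.
This cut is saturated, so no flow can exceed 10.

10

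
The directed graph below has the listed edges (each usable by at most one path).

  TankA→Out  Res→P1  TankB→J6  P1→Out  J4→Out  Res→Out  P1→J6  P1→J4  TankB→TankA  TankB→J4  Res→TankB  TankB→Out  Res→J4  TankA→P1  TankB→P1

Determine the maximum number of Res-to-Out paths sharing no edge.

4

Assign every edge capacity 1; by Menger, the answer equals the max flow.
Path Res→Out (+1); total 1.
Path Res→TankB→Out (+1); total 2.
Path Res→P1→Out (+1); total 3.
Path Res→J4→Out (+1); total 4.
No residual Res→Out path; max flow = 4.
Certifying cut of size 4: {Res→J4, Res→Out, Res→P1, Res→TankB}.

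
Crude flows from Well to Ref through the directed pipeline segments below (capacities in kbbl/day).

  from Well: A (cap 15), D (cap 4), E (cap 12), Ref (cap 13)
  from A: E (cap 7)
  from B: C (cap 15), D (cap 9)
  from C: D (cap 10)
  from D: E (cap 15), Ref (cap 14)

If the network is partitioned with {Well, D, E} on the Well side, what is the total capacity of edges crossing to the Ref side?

42

Edges leaving {Well, D, E}: Well→A (15), Well→Ref (13), D→Ref (14).
Cut capacity = 15 + 13 + 14 = 42.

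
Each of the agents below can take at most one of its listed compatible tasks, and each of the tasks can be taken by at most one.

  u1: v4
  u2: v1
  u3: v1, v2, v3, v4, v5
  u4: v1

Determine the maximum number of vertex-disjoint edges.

Unit-capacity flow: source→left, listed edges, right→sink; max matching = max flow.
Augmenting path u1→v4 (+1); matched 1.
Augmenting path u2→v1 (+1); matched 2.
Augmenting path u3→v2 (+1); matched 3.
No augmenting path remains; maximum matching = 3.
König certificate: {u1, u3, v1} is a vertex cover of size 3 (every listed pair touches it), so no matching can be larger.

3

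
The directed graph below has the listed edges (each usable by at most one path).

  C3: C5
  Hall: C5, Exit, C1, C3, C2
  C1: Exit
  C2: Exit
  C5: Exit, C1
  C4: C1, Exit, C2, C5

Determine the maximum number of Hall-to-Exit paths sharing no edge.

4

Assign every edge capacity 1; by Menger, the answer equals the max flow.
Path Hall→Exit (+1); total 1.
Path Hall→C1→Exit (+1); total 2.
Path Hall→C2→Exit (+1); total 3.
Path Hall→C5→Exit (+1); total 4.
No residual Hall→Exit path; max flow = 4.
Certifying cut of size 4: {C1→Exit, C5→Exit, Hall→C2, Hall→Exit}.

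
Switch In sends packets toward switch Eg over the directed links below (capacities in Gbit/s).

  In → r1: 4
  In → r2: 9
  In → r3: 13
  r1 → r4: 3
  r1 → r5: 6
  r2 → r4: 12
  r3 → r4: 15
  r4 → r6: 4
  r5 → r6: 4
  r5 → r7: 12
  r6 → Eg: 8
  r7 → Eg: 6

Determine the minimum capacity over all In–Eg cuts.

Augment In→r1→r4→r6→Eg: bottleneck 3, flow now 3.
Augment In→r1→r5→r6→Eg: bottleneck 1, flow now 4.
Augment In→r2→r4→r6→Eg: bottleneck 1, flow now 5.
Augment In→r2→r4→r1→r5→r6→Eg: bottleneck 3, flow now 8. (uses reverse residual edge)
No augmenting path remains; maximum flow = 8.
By max-flow min-cut, the minimum cut capacity equals the max flow.
In the residual graph, reachable from In: {In, r2, r3, r4}.
Min-cut edges: In→r1 (4), r4→r6 (4); capacity 4 + 4 = 8.

8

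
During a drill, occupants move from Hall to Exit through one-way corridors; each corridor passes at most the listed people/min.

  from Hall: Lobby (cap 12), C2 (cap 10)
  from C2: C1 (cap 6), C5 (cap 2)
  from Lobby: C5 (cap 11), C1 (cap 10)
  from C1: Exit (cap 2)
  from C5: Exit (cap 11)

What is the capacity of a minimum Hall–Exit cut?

13

Augment Hall→C2→C1→Exit: bottleneck 2, flow now 2.
Augment Hall→C2→C5→Exit: bottleneck 2, flow now 4.
Augment Hall→Lobby→C5→Exit: bottleneck 9, flow now 13.
No augmenting path remains; maximum flow = 13.
By max-flow min-cut, the minimum cut capacity equals the max flow.
In the residual graph, reachable from Hall: {Hall, C2, Lobby, C1, C5}.
Min-cut edges: C1→Exit (2), C5→Exit (11); capacity 2 + 11 = 13.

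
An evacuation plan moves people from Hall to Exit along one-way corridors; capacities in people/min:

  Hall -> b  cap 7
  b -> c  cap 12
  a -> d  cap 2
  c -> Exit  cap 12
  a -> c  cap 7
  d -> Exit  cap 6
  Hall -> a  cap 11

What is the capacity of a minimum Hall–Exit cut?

14

Augment Hall→a→c→Exit: bottleneck 7, flow now 7.
Augment Hall→a→d→Exit: bottleneck 2, flow now 9.
Augment Hall→b→c→Exit: bottleneck 5, flow now 14.
No augmenting path remains; maximum flow = 14.
By max-flow min-cut, the minimum cut capacity equals the max flow.
In the residual graph, reachable from Hall: {Hall, a, b, c}.
Min-cut edges: a→d (2), c→Exit (12); capacity 2 + 12 = 14.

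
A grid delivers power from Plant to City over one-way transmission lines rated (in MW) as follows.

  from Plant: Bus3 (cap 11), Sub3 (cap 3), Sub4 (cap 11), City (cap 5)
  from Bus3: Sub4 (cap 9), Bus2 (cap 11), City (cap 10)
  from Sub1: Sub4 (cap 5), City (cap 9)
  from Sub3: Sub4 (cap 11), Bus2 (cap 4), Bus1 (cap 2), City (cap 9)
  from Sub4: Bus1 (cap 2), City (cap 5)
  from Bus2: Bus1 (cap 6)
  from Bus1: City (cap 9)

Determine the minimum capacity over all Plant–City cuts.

Augment Plant→City: bottleneck 5, flow now 5.
Augment Plant→Bus3→City: bottleneck 10, flow now 15.
Augment Plant→Sub3→City: bottleneck 3, flow now 18.
Augment Plant→Sub4→City: bottleneck 5, flow now 23.
Augment Plant→Sub4→Bus1→City: bottleneck 2, flow now 25.
Augment Plant→Bus3→Bus2→Bus1→City: bottleneck 1, flow now 26.
No augmenting path remains; maximum flow = 26.
By max-flow min-cut, the minimum cut capacity equals the max flow.
In the residual graph, reachable from Plant: {Plant, Sub4}.
Min-cut edges: Plant→Bus3 (11), Plant→Sub3 (3), Plant→City (5), Sub4→Bus1 (2), Sub4→City (5); capacity 11 + 3 + 5 + 2 + 5 = 26.

26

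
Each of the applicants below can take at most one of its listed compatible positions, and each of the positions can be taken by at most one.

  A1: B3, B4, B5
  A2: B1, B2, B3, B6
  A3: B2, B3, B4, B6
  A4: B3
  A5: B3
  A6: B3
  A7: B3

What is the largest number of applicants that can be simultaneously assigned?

4

Unit-capacity flow: source→left, listed edges, right→sink; max matching = max flow.
Augmenting path A1→B3 (+1); matched 1.
Augmenting path A2→B1 (+1); matched 2.
Augmenting path A3→B2 (+1); matched 3.
Augmenting path A4→B3→A1→B4 (+1); matched 4.
No augmenting path remains; maximum matching = 4.
König certificate: {A1, A2, A3, B3} is a vertex cover of size 4 (every listed pair touches it), so no matching can be larger.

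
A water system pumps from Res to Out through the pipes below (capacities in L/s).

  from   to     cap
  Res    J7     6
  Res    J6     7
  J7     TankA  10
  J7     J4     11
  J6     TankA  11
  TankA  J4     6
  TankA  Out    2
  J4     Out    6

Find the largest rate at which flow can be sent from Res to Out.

Augment Res→J7→TankA→Out: bottleneck 2, flow now 2.
Augment Res→J7→J4→Out: bottleneck 4, flow now 6.
Augment Res→J6→TankA→J4→Out: bottleneck 2, flow now 8.
No augmenting path remains; maximum flow = 8.
In the residual graph, reachable from Res: {Res, J7, J6, TankA, J4}.
Min-cut edges: TankA→Out (2), J4→Out (6); capacity 2 + 6 = 8.
This cut is saturated, so no flow can exceed 8.

8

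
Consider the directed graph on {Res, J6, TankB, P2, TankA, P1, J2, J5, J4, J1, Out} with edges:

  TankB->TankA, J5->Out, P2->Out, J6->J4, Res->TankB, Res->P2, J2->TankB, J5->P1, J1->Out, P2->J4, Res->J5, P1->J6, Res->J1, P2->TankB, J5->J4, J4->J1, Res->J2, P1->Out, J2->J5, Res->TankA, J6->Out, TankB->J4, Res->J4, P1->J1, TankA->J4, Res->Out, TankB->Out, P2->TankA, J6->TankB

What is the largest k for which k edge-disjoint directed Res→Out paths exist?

6

Assign every edge capacity 1; by Menger, the answer equals the max flow.
Path Res→Out (+1); total 1.
Path Res→TankB→Out (+1); total 2.
Path Res→P2→Out (+1); total 3.
Path Res→J5→Out (+1); total 4.
Path Res→J1→Out (+1); total 5.
Path Res→J2→J5→P1→Out (+1); total 6.
No residual Res→Out path; max flow = 6.
Certifying cut of size 6: {J1→Out, Res→J2, Res→J5, Res→Out, Res→P2, Res→TankB}.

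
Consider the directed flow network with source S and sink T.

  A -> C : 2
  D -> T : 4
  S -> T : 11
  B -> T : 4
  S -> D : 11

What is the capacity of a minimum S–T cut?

Augment S→T: bottleneck 11, flow now 11.
Augment S→D→T: bottleneck 4, flow now 15.
No augmenting path remains; maximum flow = 15.
By max-flow min-cut, the minimum cut capacity equals the max flow.
In the residual graph, reachable from S: {S, D}.
Min-cut edges: S→T (11), D→T (4); capacity 11 + 4 = 15.

15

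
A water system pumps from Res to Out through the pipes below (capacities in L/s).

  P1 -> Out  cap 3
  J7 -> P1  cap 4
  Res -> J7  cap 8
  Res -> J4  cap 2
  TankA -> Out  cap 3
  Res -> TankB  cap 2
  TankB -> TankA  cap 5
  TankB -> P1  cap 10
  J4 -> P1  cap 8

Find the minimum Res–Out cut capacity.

5

Augment Res→J4→P1→Out: bottleneck 2, flow now 2.
Augment Res→TankB→P1→Out: bottleneck 1, flow now 3.
Augment Res→TankB→TankA→Out: bottleneck 1, flow now 4.
Augment Res→J7→P1→TankB→TankA→Out: bottleneck 1, flow now 5. (uses reverse residual edge)
No augmenting path remains; maximum flow = 5.
By max-flow min-cut, the minimum cut capacity equals the max flow.
In the residual graph, reachable from Res: {Res, J4, J7, P1}.
Min-cut edges: Res→TankB (2), P1→Out (3); capacity 2 + 3 = 5.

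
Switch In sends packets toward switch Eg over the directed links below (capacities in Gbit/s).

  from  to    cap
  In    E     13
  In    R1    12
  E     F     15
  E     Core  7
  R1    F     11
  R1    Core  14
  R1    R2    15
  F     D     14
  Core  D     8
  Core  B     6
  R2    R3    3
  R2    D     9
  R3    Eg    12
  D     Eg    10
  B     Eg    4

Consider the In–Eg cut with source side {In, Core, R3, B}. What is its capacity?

49

Edges leaving {In, Core, R3, B}: In→E (13), In→R1 (12), Core→D (8), R3→Eg (12), B→Eg (4).
Cut capacity = 13 + 12 + 8 + 12 + 4 = 49.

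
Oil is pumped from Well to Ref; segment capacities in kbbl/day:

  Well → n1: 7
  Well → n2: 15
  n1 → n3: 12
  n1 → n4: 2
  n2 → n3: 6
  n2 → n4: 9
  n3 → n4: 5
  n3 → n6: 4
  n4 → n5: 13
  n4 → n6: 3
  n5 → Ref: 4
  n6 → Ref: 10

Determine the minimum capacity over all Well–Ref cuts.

11

Augment Well→n1→n3→n6→Ref: bottleneck 4, flow now 4.
Augment Well→n1→n4→n5→Ref: bottleneck 2, flow now 6.
Augment Well→n2→n4→n5→Ref: bottleneck 2, flow now 8.
Augment Well→n2→n4→n6→Ref: bottleneck 3, flow now 11.
No augmenting path remains; maximum flow = 11.
By max-flow min-cut, the minimum cut capacity equals the max flow.
In the residual graph, reachable from Well: {Well, n1, n2, n3, n4, n5}.
Min-cut edges: n3→n6 (4), n4→n6 (3), n5→Ref (4); capacity 4 + 3 + 4 = 11.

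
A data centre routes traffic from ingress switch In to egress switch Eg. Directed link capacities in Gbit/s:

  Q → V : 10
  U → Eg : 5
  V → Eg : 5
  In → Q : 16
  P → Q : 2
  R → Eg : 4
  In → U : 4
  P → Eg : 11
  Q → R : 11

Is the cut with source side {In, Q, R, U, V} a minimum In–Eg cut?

No — its capacity is 14, but the minimum cut has capacity 13.

Given cut capacity: 4 + 5 + 5 = 14.
Augment In→U→Eg: bottleneck 4, flow now 4.
Augment In→Q→R→Eg: bottleneck 4, flow now 8.
Augment In→Q→V→Eg: bottleneck 5, flow now 13.
No augmenting path remains; maximum flow = 13.
In the residual graph, reachable from In: {In, Q, R, V}.
Min-cut edges: In→U (4), R→Eg (4), V→Eg (5); capacity 4 + 4 + 5 = 13.
Cut capacity 14 exceeds the max flow 13, so it is not minimum.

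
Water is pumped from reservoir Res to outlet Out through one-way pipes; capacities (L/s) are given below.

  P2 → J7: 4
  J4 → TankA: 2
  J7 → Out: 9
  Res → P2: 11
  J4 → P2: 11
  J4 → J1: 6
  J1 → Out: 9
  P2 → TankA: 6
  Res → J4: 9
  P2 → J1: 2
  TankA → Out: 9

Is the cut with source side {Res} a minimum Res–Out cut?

Yes — it is a minimum cut (capacity 20).

Given cut capacity: 11 + 9 = 20.
Augment Res→P2→J7→Out: bottleneck 4, flow now 4.
Augment Res→P2→TankA→Out: bottleneck 6, flow now 10.
Augment Res→P2→J1→Out: bottleneck 1, flow now 11.
Augment Res→J4→TankA→Out: bottleneck 2, flow now 13.
Augment Res→J4→J1→Out: bottleneck 6, flow now 19.
Augment Res→J4→P2→J1→Out: bottleneck 1, flow now 20.
No augmenting path remains; maximum flow = 20.
Cut capacity 20 equals the max flow, so it is a minimum cut.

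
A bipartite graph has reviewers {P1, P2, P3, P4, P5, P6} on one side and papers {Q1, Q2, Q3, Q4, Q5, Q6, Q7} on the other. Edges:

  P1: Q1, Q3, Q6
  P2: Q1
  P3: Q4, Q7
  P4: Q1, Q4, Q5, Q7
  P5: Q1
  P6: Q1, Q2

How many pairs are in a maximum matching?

5

Unit-capacity flow: source→left, listed edges, right→sink; max matching = max flow.
Augmenting path P1→Q1 (+1); matched 1.
Augmenting path P3→Q4 (+1); matched 2.
Augmenting path P4→Q5 (+1); matched 3.
Augmenting path P6→Q2 (+1); matched 4.
Augmenting path P2→Q1→P1→Q3 (+1); matched 5.
No augmenting path remains; maximum matching = 5.
König certificate: {P1, P3, P4, P6, Q1} is a vertex cover of size 5 (every listed pair touches it), so no matching can be larger.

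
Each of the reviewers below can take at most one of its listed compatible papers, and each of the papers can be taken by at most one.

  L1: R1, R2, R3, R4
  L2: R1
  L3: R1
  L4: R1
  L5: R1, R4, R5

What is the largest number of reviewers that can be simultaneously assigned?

3

Unit-capacity flow: source→left, listed edges, right→sink; max matching = max flow.
Augmenting path L1→R1 (+1); matched 1.
Augmenting path L5→R4 (+1); matched 2.
Augmenting path L2→R1→L1→R2 (+1); matched 3.
No augmenting path remains; maximum matching = 3.
König certificate: {L1, L5, R1} is a vertex cover of size 3 (every listed pair touches it), so no matching can be larger.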